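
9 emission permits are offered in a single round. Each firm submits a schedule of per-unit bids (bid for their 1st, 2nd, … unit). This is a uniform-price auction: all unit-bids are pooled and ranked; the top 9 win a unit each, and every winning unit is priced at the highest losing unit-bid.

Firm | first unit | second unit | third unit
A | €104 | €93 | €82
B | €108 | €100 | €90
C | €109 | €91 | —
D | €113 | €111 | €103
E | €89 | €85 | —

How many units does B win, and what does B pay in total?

Pooled unit-bids ranked (top 9): 113 (D-1), 111 (D-2), 109 (C-1), 108 (B-1), 104 (A-1), 103 (D-3), 100 (B-2), 93 (A-2), 91 (C-2)
Highest rejected unit-bid = €90.
B wins 2 unit(s) at €90 each.

B: 2 units, pays €180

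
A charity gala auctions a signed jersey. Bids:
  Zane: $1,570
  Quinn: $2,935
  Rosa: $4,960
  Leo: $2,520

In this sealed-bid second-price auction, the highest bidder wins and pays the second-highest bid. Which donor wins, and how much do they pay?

Sorting bids: 4,960 (Rosa) > 2,935 (Quinn) > 2,520 (Leo) > 1,570 (Zane)
Rosa is highest; pays the second-highest bid, $2,935.

Rosa pays $2,935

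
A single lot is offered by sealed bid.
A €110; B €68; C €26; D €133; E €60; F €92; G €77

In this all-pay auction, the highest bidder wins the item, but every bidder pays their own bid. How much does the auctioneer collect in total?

Bids ranked: 133 (D) > 110 (A) > 92 (F) > 77 (G) > 68 (B) > 60 (E) > …
D wins with the top bid; all bids are sunk regardless.
Every bidder forfeits their bid regardless of winning.
Revenue = 110 + 68 + 26 + 133 + 60 + 92 + 77 = €566.

Total revenue: €566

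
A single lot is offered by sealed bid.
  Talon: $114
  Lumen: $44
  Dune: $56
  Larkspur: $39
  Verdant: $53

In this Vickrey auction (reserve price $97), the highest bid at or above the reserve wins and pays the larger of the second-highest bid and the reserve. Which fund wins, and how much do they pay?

Talon pays $97

Bids ranked: 114 (Talon) > 56 (Dune) > 53 (Verdant) > 44 (Lumen) > 39 (Larkspur)
Highest eligible bid: Talon at $114.
Second-highest bid $56 is below the reserve $97, so the reserve binds → payment $97.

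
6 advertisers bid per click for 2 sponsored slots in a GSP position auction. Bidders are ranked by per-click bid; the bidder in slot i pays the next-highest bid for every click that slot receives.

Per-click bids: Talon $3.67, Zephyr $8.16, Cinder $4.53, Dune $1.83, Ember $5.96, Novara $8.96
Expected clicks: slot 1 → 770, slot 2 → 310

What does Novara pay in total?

Ranked by bid: $8.96 (Novara) > $8.16 (Zephyr) > $5.96 (Ember) > …
Novara holds slot 1 → pays next bid $8.16 × 770 clicks = $6283.20.

Novara pays $6283.20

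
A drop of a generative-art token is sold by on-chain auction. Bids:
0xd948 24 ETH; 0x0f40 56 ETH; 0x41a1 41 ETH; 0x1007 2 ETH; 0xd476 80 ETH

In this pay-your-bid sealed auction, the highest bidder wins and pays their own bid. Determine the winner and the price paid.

0xd476 pays 80 ETH

Pay-your-bid sealed auction: the highest bidder wins and pays their own bid.
Bids in order: 80 (0xd476) > 56 (0x0f40) > 41 (0x41a1) > 24 (0xd948) > 2 (0x1007)
0xd476 is highest → pays own bid, 80 ETH.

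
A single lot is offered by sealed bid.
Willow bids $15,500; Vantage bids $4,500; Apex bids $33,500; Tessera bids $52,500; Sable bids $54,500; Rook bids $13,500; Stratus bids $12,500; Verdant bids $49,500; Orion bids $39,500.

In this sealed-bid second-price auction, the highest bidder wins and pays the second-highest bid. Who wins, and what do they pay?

Sable pays $52,500

Sorting bids: 54,500 (Sable) > 52,500 (Tessera) > 49,500 (Verdant) > 39,500 (Orion) > 33,500 (Apex) > 15,500 (Willow) > …
Sable is highest; pays the second-highest bid, $52,500.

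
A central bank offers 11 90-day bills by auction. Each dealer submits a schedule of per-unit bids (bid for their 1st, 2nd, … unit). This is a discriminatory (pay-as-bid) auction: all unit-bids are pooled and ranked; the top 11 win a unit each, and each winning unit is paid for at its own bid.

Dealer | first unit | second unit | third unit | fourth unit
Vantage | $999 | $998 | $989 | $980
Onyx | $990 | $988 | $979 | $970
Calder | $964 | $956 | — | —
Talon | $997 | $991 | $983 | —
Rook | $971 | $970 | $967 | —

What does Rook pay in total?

All unit-bids, highest first — top 11: 999 (Vantage-1), 998 (Vantage-2), 997 (Talon-1), 991 (Talon-2), 990 (Onyx-1), 989 (Vantage-3), 988 (Onyx-2), 983 (Talon-3), 980 (Vantage-4), 979 (Onyx-3), 971 (Rook-1)
Next rejected bid: $970 (not a price — pay-as-bid).
Rook's winning unit-bids: 971 = $971.

Rook pays $971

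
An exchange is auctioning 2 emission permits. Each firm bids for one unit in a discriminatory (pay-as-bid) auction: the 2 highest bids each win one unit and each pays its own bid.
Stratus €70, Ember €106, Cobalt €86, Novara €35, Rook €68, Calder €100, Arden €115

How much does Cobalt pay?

Cobalt pays €0

Ordering the bids: 115 (Arden), 106 (Ember), 100 (Calder), 86 (Cobalt), …
The 2 highest are Arden, Ember.
Cobalt does not win → €0.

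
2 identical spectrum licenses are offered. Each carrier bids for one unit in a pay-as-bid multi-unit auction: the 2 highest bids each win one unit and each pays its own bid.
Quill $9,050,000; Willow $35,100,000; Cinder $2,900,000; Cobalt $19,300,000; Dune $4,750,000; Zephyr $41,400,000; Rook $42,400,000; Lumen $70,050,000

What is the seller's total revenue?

Total revenue: $112,450,000

Ordering the bids: 70,050,000 (Lumen), 42,400,000 (Rook), 41,400,000 (Zephyr), 35,100,000 (Willow), …
Winners (2 units): Lumen, Rook.
Total revenue = 70,050,000 + 42,400,000 = $112,450,000.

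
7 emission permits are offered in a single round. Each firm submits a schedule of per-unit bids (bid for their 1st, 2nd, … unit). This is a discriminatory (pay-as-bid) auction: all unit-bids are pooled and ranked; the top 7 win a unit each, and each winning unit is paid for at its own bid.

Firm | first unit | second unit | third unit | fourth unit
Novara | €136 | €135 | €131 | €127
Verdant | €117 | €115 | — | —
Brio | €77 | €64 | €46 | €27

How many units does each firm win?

Brio 1, Novara 4, Verdant 2

All unit-bids, highest first — top 7: 136 (Novara-1), 135 (Novara-2), 131 (Novara-3), 127 (Novara-4), 117 (Verdant-1), 115 (Verdant-2), 77 (Brio-1)
Next rejected bid: €64 (not a price — pay-as-bid).
Allocation: Brio 1, Novara 4, Verdant 2.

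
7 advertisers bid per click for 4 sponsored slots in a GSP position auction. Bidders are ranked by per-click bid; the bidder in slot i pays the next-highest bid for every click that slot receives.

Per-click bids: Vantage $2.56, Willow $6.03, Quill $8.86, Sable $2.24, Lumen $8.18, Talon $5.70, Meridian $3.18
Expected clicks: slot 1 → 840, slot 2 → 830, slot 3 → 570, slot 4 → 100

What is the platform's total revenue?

Total revenue: $15443.10

Ranked by bid: $8.86 (Quill) > $8.18 (Lumen) > $6.03 (Willow) > $5.70 (Talon) > $3.18 (Meridian) > …
Slot 1: Quill pays $8.18 × 840 = $6871.20
Slot 2: Lumen pays $6.03 × 830 = $5004.90
Slot 3: Willow pays $5.70 × 570 = $3249.00
Slot 4: Talon pays $3.18 × 100 = $318.00
Total = $15443.10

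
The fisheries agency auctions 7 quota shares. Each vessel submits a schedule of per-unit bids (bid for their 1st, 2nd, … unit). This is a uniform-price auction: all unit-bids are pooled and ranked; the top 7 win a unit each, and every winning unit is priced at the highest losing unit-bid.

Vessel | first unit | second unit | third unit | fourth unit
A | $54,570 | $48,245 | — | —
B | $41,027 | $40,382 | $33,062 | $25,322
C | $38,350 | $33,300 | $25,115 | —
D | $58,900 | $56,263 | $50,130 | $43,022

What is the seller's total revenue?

Merging the schedules and taking the best 7: 58,900 (D-1), 56,263 (D-2), 54,570 (A-1), 50,130 (D-3), 48,245 (A-2), 43,022 (D-4), 41,027 (B-1)
The (k+1)-th unit-bid is $40,382.
Allocation: A 2, B 1, D 4. Every unit priced at $40,382.
Revenue = 7 × 40,382 = $282,674.

Total revenue: $282,674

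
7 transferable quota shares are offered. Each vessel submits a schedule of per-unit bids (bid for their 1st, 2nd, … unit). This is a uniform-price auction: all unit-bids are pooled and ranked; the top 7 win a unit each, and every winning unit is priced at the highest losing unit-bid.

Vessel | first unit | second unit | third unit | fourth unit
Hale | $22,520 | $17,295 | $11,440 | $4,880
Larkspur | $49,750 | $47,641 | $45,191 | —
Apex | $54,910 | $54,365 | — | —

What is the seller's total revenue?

All unit-bids, highest first — top 7: 54,910 (Apex-1), 54,365 (Apex-2), 49,750 (Larkspur-1), 47,641 (Larkspur-2), 45,191 (Larkspur-3), 22,520 (Hale-1), 17,295 (Hale-2)
First bid not allocated: $11,440.
Allocation: Apex 2, Hale 2, Larkspur 3. Every unit priced at $11,440.
Revenue = 7 × 11,440 = $80,080.

Total revenue: $80,080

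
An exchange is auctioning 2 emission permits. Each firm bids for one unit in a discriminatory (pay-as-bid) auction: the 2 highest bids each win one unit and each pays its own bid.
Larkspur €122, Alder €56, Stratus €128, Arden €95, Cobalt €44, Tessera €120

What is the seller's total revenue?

Sorting: 128 (Stratus), 122 (Larkspur), 120 (Tessera), 95 (Arden), …
Top 2: Stratus, Larkspur.
Total revenue = 128 + 122 = €250.

Total revenue: €250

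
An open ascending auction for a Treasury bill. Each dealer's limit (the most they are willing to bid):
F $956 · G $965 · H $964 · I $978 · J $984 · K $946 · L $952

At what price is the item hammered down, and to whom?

Sorting limits: 984 (J) > 978 (I) > 965 (G) > 964 (H) > 956 (F) > 952 (L) > …
I is the last rival to drop out, at $978; J remains and wins at that price.

J wins at $978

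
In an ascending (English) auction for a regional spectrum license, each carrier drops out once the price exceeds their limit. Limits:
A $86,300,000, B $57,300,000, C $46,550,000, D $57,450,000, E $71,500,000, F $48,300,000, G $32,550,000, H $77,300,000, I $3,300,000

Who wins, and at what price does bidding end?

Rule: the price rises until one bidder remains; the winner pays the price at which the last rival dropped out.
Sorting limits: 86,300,000 (A) > 77,300,000 (H) > 71,500,000 (E) > 57,450,000 (D) > 57,300,000 (B) > 48,300,000 (F) > …
Once the price passes $77,300,000, only A is left; the hammer falls at H's limit of $77,300,000.

A wins at $77,300,000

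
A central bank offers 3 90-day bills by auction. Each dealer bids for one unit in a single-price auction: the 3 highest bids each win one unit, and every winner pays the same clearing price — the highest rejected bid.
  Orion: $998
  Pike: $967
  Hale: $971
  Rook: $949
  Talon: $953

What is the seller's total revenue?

Bids ranked high→low: 998 (Orion), 971 (Hale), 967 (Pike), 953 (Talon), 949 (Rook)
The 3 highest are Orion, Hale, Pike.
Clearing price = highest rejected bid = $953.
Total revenue = 3 × $953 = $2,859.

Total revenue: $2,859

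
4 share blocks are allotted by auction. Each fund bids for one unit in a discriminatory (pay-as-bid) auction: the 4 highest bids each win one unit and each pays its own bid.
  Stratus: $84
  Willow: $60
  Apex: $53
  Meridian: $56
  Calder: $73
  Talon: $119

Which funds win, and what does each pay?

Talon $119, Stratus $84, Calder $73, Willow $60

Sorting: 119 (Talon), 84 (Stratus), 73 (Calder), 60 (Willow), 56 (Meridian), 53 (Apex)
The 4 highest are Talon, Stratus, Calder, Willow.
Each winner pays its own bid: Talon $119, Stratus $84, Calder $73, Willow $60.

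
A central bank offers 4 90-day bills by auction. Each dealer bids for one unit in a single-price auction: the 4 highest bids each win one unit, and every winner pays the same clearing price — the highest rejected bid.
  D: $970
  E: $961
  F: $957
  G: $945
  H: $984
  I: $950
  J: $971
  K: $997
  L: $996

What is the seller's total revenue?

Ordering the bids: 997 (K), 996 (L), 984 (H), 971 (J), 970 (D), 961 (E), …
Winners (4 units): K, L, H, J.
First losing bid is D's $970, which sets the uniform price.
Total revenue = 4 × $970 = $3,880.

Total revenue: $3,880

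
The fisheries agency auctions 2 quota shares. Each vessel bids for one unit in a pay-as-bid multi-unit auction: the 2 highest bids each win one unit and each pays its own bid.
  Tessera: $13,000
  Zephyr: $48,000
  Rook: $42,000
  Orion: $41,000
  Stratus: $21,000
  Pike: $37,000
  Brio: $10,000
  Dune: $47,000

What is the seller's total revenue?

Total revenue: $95,000

Sorting: 48,000 (Zephyr), 47,000 (Dune), 42,000 (Rook), 41,000 (Orion), …
The 2 highest are Zephyr, Dune.
Total revenue = 48,000 + 47,000 = $95,000.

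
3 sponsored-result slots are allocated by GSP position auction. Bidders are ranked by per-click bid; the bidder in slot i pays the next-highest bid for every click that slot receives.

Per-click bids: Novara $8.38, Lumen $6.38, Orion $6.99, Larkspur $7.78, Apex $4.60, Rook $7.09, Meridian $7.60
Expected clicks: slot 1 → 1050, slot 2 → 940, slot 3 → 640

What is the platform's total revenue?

Total revenue: $19850.60

Sorting advertisers: $8.38 (Novara) > $7.78 (Larkspur) > $7.60 (Meridian) > $7.09 (Rook) > …
Slot 1: Novara pays $7.78 × 1050 = $8169.00
Slot 2: Larkspur pays $7.60 × 940 = $7144.00
Slot 3: Meridian pays $7.09 × 640 = $4537.60
Total = $19850.60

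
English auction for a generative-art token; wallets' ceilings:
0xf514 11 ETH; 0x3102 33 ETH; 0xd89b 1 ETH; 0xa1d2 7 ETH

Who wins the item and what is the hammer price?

0x3102 wins at 11 ETH

Ascending (English) auction: the price rises until one bidder remains; the winner pays the price at which the last rival dropped out.
Sorting limits: 33 (0x3102) > 11 (0xf514) > 7 (0xa1d2) > 1 (0xd89b)
0xf514 is the last rival to drop out, at 11 ETH; 0x3102 remains and wins at that price.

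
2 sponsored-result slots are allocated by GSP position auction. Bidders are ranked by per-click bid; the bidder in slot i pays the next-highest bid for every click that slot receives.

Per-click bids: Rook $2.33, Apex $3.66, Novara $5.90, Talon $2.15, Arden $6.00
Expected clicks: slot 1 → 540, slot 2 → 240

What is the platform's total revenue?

Total revenue: $4064.40

Ranked by bid: $6.00 (Arden) > $5.90 (Novara) > $3.66 (Apex) > …
Slot 1: Arden pays $5.90 × 540 = $3186.00
Slot 2: Novara pays $3.66 × 240 = $878.40
Total = $4064.40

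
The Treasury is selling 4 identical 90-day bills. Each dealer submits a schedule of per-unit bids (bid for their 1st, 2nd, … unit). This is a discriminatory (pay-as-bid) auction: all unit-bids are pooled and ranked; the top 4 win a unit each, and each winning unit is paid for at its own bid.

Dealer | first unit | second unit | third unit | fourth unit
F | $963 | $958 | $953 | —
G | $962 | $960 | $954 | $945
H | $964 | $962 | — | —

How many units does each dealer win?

F 1, G 1, H 2

All unit-bids, highest first — top 4: 964 (H-1), 963 (F-1), 962 (G-1), 962 (H-2)
Next rejected bid: $960 (not a price — pay-as-bid).
Allocation: F 1, G 1, H 2.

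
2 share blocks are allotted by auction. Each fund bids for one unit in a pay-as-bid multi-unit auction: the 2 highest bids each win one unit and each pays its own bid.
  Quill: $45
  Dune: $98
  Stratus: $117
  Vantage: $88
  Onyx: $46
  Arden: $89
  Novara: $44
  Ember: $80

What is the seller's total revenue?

Total revenue: $215

Bids ranked high→low: 117 (Stratus), 98 (Dune), 89 (Arden), 88 (Vantage), …
The 2 highest are Stratus, Dune.
Total revenue = 117 + 98 = $215.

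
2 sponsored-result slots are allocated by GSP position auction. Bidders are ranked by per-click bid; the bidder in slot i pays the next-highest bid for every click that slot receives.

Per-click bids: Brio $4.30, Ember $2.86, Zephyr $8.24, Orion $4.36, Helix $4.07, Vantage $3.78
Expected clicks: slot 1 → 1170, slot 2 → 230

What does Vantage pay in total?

Ranked by bid: $8.24 (Zephyr) > $4.36 (Orion) > $4.30 (Brio) > …
Vantage ranks below slot 2 → no slot, pays nothing.

Vantage pays $0.00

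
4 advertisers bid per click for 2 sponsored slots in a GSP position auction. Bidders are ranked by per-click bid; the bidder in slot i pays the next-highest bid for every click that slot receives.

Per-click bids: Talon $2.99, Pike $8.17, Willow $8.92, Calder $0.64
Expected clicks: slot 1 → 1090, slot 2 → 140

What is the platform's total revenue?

Per-click bids in order: $8.92 (Willow) > $8.17 (Pike) > $2.99 (Talon) > …
Slot 1: Willow pays $8.17 × 1090 = $8905.30
Slot 2: Pike pays $2.99 × 140 = $418.60
Total = $9323.90

Total revenue: $9323.90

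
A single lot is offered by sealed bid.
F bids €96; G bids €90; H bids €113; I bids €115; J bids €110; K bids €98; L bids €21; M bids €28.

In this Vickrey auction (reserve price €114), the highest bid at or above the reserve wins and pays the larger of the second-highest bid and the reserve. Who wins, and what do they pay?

I pays €114

Vickrey auction (reserve price €114): the highest bid at or above the reserve wins and pays the larger of the second-highest bid and the reserve.
Bids ranked: 115 (I) > 113 (H) > 110 (J) > 98 (K) > 96 (F) > 90 (G) > …
I has the top bid at or above the reserve (€115).
Second-highest bid €113 is below the reserve €114, so the reserve binds → payment €114.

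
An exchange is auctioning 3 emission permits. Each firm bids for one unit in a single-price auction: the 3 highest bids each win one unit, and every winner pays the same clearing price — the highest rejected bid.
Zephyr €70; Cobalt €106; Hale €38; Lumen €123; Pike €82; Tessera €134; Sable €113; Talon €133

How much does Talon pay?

Talon pays €113

Sorting: 134 (Tessera), 133 (Talon), 123 (Lumen), 113 (Sable), 106 (Cobalt), …
The 3 highest are Tessera, Talon, Lumen.
Clearing price = highest rejected bid = €113.
Talon wins → pays €113.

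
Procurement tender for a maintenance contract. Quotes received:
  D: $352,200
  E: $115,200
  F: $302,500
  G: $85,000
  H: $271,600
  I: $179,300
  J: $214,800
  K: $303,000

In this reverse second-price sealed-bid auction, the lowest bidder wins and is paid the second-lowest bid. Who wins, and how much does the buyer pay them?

Bids ranked: 85,000 (G) < 115,200 (E) < 179,300 (I) < 214,800 (J) < 271,600 (H) < 302,500 (F) < …
G is lowest; is paid the second-lowest bid, $115,200.

G is paid $115,200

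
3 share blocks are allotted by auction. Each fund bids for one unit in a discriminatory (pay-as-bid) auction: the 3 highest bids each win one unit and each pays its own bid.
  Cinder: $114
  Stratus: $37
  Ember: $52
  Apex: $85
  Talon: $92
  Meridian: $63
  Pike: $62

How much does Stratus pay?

Stratus pays $0

Bids ranked high→low: 114 (Cinder), 92 (Talon), 85 (Apex), 63 (Meridian), 62 (Pike), …
Top 3: Cinder, Talon, Apex.
Stratus does not win → $0.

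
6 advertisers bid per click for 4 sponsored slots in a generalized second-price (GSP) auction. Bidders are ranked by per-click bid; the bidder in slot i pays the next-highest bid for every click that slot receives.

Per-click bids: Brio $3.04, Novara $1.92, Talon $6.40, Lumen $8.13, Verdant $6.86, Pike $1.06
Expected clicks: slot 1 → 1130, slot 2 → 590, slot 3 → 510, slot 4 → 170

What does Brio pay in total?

Sorting advertisers: $8.13 (Lumen) > $6.86 (Verdant) > $6.40 (Talon) > $3.04 (Brio) > $1.92 (Novara) > …
Brio holds slot 4 → pays next bid $1.92 × 170 clicks = $326.40.

Brio pays $326.40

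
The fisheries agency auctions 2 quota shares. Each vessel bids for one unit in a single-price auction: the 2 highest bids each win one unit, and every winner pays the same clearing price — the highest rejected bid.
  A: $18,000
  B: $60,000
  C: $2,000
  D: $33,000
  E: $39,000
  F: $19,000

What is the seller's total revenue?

Sorting: 60,000 (B), 39,000 (E), 33,000 (D), 19,000 (F), …
The 2 highest are B, E.
Clearing price = highest rejected bid = $33,000.
Total revenue = 2 × $33,000 = $66,000.

Total revenue: $66,000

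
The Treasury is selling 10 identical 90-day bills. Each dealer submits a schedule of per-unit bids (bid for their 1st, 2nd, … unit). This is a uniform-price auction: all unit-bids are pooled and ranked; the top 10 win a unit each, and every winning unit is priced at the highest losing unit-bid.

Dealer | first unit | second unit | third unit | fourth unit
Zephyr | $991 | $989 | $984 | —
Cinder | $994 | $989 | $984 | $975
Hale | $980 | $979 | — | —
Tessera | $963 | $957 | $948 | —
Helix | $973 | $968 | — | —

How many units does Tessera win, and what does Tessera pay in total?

Tessera: 0 units, pays $0

Merging the schedules and taking the best 10: 994 (Cinder-1), 991 (Zephyr-1), 989 (Zephyr-2), 989 (Cinder-2), 984 (Zephyr-3), 984 (Cinder-3), 980 (Hale-1), 979 (Hale-2), 975 (Cinder-4), 973 (Helix-1)
Highest rejected unit-bid = $968.
Tessera wins 0 unit(s) at $968 each.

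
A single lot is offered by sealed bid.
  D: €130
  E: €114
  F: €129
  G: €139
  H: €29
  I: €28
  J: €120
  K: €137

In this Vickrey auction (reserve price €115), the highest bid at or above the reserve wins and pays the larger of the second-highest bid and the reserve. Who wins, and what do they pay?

G pays €137

Bids in order: 139 (G) > 137 (K) > 130 (D) > 129 (F) > 120 (J) > 114 (E) > …
G has the top bid at or above the reserve (€139).
Second-highest bid €137 exceeds the reserve €115 → payment €137.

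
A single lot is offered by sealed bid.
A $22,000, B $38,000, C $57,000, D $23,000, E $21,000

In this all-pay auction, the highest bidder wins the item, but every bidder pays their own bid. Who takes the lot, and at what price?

Bids ranked: 57,000 (C) > 38,000 (B) > 23,000 (D) > 22,000 (A) > 21,000 (E)
C wins with the top bid; all bids are sunk regardless.

C pays $57,000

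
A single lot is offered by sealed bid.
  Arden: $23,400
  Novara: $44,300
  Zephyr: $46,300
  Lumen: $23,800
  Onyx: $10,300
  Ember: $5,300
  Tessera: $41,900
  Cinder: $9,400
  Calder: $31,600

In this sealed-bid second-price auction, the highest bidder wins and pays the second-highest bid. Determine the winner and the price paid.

Zephyr pays $44,300

Bids ranked: 46,300 (Zephyr) > 44,300 (Novara) > 41,900 (Tessera) > 31,600 (Calder) > 23,800 (Lumen) > 23,400 (Arden) > …
Second-price: Zephyr pays Novara's bid of $44,300.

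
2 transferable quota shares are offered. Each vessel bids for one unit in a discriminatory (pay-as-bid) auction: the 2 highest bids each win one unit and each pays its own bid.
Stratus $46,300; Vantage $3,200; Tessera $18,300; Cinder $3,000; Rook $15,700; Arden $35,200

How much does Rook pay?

Sorting: 46,300 (Stratus), 35,200 (Arden), 18,300 (Tessera), 15,700 (Rook), …
Top 2: Stratus, Arden.
Rook does not win → $0.

Rook pays $0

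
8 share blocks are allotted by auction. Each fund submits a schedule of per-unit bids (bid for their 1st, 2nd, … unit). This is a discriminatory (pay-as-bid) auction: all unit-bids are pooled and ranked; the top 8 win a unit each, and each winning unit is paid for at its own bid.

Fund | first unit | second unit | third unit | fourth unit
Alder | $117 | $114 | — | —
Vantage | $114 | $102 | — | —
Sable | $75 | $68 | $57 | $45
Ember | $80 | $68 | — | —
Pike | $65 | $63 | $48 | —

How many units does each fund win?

Alder 2, Ember 2, Sable 2, Vantage 2

Pooled unit-bids ranked (top 8): 117 (Alder-1), 114 (Alder-2), 114 (Vantage-1), 102 (Vantage-2), 80 (Ember-1), 75 (Sable-1), 68 (Sable-2), 68 (Ember-2)
Next rejected bid: $65 (not a price — pay-as-bid).
Allocation: Alder 2, Ember 2, Sable 2, Vantage 2.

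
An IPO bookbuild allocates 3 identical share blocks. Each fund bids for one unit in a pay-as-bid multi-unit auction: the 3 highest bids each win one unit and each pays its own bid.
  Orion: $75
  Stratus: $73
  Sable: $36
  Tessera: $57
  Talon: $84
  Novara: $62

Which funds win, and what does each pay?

Talon $84, Orion $75, Stratus $73

Ordering the bids: 84 (Talon), 75 (Orion), 73 (Stratus), 62 (Novara), 57 (Tessera), …
Winners (3 units): Talon, Orion, Stratus.
Each winner pays its own bid: Talon $84, Orion $75, Stratus $73.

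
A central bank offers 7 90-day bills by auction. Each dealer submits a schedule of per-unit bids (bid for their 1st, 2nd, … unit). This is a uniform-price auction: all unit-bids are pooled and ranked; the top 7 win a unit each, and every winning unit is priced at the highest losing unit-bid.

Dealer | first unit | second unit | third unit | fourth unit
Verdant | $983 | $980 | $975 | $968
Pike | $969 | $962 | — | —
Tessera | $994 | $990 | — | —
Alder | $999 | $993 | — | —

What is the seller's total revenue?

Total revenue: $6,783

Pooled unit-bids ranked (top 7): 999 (Alder-1), 994 (Tessera-1), 993 (Alder-2), 990 (Tessera-2), 983 (Verdant-1), 980 (Verdant-2), 975 (Verdant-3)
First bid not allocated: $969.
Allocation: Alder 2, Tessera 2, Verdant 3. Every unit priced at $969.
Revenue = 7 × 969 = $6,783.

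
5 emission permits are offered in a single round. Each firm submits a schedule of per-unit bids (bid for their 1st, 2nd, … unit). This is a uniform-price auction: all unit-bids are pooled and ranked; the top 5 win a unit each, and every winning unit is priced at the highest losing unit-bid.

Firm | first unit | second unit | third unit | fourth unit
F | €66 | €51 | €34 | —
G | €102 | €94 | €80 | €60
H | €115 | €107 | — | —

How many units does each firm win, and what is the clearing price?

All unit-bids, highest first — top 5: 115 (H-1), 107 (H-2), 102 (G-1), 94 (G-2), 80 (G-3)
Highest rejected unit-bid = €66.
Allocation: G 3, H 2.

G 3, H 2; clearing price €66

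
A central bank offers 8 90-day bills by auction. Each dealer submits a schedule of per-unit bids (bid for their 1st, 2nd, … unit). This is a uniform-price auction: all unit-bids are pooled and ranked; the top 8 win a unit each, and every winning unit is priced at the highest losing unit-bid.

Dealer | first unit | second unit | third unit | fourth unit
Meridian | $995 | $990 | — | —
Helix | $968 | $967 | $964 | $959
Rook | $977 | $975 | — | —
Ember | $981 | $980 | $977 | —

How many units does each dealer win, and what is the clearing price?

Pooled unit-bids ranked (top 8): 995 (Meridian-1), 990 (Meridian-2), 981 (Ember-1), 980 (Ember-2), 977 (Rook-1), 977 (Ember-3), 975 (Rook-2), 968 (Helix-1)
First bid not allocated: $967.
Allocation: Ember 3, Helix 1, Meridian 2, Rook 2.

Ember 3, Helix 1, Meridian 2, Rook 2; clearing price $967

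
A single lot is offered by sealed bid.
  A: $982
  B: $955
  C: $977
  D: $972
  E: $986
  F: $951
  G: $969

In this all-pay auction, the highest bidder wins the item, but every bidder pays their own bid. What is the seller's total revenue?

Sorting bids: 986 (E) > 982 (A) > 977 (C) > 972 (D) > 969 (G) > 955 (B) > …
Every bidder forfeits their bid regardless of winning.
Revenue = 982 + 955 + 977 + 972 + 986 + 951 + 969 = $6,792.

Total revenue: $6,792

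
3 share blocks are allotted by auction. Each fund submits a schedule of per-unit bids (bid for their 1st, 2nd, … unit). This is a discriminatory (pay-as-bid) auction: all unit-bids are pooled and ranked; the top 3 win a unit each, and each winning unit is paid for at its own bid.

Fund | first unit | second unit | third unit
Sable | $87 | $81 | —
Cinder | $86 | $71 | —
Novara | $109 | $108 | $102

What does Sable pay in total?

Sable pays $0

All unit-bids, highest first — top 3: 109 (Novara-1), 108 (Novara-2), 102 (Novara-3)
Next rejected bid: $87 (not a price — pay-as-bid).
Sable wins no units.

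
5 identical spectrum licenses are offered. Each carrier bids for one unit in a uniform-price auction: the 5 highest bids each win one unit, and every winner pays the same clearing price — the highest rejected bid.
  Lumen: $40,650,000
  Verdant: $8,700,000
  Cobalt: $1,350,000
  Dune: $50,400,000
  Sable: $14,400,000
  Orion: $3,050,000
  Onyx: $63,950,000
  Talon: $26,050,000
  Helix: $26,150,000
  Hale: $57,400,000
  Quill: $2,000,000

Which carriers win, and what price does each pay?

Onyx, Hale, Dune, Lumen, Helix; each pays $26,050,000

Sorting: 63,950,000 (Onyx), 57,400,000 (Hale), 50,400,000 (Dune), 40,650,000 (Lumen), 26,150,000 (Helix), 26,050,000 (Talon), 14,400,000 (Sable), …
The 5 highest are Onyx, Hale, Dune, Lumen, Helix.
First losing bid is Talon's $26,050,000, which sets the uniform price.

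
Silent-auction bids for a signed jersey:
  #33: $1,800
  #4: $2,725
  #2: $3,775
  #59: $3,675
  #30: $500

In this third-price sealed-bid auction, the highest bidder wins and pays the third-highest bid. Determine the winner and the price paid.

#2 pays $2,725

Bids in order: 3,775 (#2) > 3,675 (#59) > 2,725 (#4) > 1,800 (#33) > 500 (#30)
#2 is highest; pays the third-highest bid, $2,725.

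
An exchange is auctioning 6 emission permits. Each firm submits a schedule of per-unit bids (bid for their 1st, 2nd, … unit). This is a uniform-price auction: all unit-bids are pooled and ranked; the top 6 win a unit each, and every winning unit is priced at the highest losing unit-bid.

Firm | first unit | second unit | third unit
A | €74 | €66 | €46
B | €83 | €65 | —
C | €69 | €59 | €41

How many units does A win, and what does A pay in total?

Pooled unit-bids ranked (top 6): 83 (B-1), 74 (A-1), 69 (C-1), 66 (A-2), 65 (B-2), 59 (C-2)
Highest rejected unit-bid = €46.
A wins 2 unit(s) at €46 each.

A: 2 units, pays €92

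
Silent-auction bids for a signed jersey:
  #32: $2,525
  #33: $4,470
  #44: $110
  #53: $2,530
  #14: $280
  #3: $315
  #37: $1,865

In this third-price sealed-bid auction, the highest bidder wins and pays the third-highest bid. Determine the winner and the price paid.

Third-price sealed-bid auction: the highest bidder wins and pays the third-highest bid.
Bids ranked: 4,470 (#33) > 2,530 (#53) > 2,525 (#32) > 1,865 (#37) > 315 (#3) > 280 (#14) > …
#33 wins; payment is bid #3 in the ranking = $2,525.

#33 pays $2,525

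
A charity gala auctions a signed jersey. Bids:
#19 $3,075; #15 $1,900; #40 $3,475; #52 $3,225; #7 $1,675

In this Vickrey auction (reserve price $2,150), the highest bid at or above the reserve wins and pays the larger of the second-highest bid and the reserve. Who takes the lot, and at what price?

Vickrey auction (reserve price $2,150): the highest bid at or above the reserve wins and pays the larger of the second-highest bid and the reserve.
Bids in order: 3,475 (#40) > 3,225 (#52) > 3,075 (#19) > 1,900 (#15) > 1,675 (#7)
#40 has the top bid at or above the reserve ($3,475).
Second-highest bid $3,225 exceeds the reserve $2,150 → payment $3,225.

#40 pays $3,225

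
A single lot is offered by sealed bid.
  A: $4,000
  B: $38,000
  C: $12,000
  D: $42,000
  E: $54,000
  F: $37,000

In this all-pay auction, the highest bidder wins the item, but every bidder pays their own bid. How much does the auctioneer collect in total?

All-pay auction: the highest bidder wins the item, but every bidder pays their own bid.
Bids ranked: 54,000 (E) > 42,000 (D) > 38,000 (B) > 37,000 (F) > 12,000 (C) > 4,000 (A)
Every bidder forfeits their bid regardless of winning.
Revenue = 4,000 + 38,000 + 12,000 + 42,000 + 54,000 + 37,000 = $187,000.

Total revenue: $187,000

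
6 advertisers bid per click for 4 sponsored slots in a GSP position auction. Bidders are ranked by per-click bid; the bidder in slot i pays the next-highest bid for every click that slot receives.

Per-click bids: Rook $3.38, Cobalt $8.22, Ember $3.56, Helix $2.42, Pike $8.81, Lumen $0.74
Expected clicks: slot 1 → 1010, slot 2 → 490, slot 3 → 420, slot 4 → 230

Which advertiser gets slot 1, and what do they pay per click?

Per-click bids in order: $8.81 (Pike) > $8.22 (Cobalt) > $3.56 (Ember) > $3.38 (Rook) > $2.42 (Helix) > …
Slot 1 goes to the first-ranked bidder, Pike, who pays the next bid down: $8.22/click.

Pike; $8.22 per click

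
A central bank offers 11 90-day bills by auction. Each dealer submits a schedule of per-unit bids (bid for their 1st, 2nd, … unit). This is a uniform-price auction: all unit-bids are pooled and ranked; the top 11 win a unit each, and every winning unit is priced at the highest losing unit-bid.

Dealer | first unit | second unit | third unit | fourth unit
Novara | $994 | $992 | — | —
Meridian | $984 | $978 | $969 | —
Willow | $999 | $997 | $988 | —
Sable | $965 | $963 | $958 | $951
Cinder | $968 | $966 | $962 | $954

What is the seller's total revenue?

Merging the schedules and taking the best 11: 999 (Willow-1), 997 (Willow-2), 994 (Novara-1), 992 (Novara-2), 988 (Willow-3), 984 (Meridian-1), 978 (Meridian-2), 969 (Meridian-3), 968 (Cinder-1), 966 (Cinder-2), 965 (Sable-1)
First bid not allocated: $963.
Allocation: Cinder 2, Meridian 3, Novara 2, Sable 1, Willow 3. Every unit priced at $963.
Revenue = 11 × 963 = $10,593.

Total revenue: $10,593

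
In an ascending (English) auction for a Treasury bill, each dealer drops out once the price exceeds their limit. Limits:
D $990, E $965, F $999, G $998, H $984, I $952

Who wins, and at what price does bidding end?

F wins at $998

Rule: the price rises until one bidder remains; the winner pays the price at which the last rival dropped out.
Limits ranked: 999 (F) > 998 (G) > 990 (D) > 984 (H) > 965 (E) > 952 (I)
G is the last rival to drop out, at $998; F remains and wins at that price.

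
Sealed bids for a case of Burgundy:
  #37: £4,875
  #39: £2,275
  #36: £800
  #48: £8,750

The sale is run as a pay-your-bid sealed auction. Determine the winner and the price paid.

Pay-your-bid sealed auction: the highest bidder wins and pays their own bid.
Bids ranked: 8,750 (#48) > 4,875 (#37) > 2,275 (#39) > 800 (#36)
First-price: #48 pays what they bid, £8,750.

#48 pays £8,750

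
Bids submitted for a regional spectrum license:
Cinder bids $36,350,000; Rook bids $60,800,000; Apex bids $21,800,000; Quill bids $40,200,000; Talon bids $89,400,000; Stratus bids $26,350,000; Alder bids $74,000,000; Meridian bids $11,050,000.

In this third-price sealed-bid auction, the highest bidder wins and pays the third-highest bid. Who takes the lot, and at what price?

Talon pays $60,800,000

Rule: the highest bidder wins and pays the third-highest bid.
Bids in order: 89,400,000 (Talon) > 74,000,000 (Alder) > 60,800,000 (Rook) > 40,200,000 (Quill) > 36,350,000 (Cinder) > 26,350,000 (Stratus) > …
Talon wins; payment is bid #3 in the ranking = $60,800,000.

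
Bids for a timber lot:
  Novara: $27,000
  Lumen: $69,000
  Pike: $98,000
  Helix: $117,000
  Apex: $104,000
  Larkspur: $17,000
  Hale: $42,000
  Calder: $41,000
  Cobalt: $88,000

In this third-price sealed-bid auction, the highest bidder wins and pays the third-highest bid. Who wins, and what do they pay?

Bids in order: 117,000 (Helix) > 104,000 (Apex) > 98,000 (Pike) > 88,000 (Cobalt) > 69,000 (Lumen) > 42,000 (Hale) > …
Helix wins; payment is bid #3 in the ranking = $98,000.

Helix pays $98,000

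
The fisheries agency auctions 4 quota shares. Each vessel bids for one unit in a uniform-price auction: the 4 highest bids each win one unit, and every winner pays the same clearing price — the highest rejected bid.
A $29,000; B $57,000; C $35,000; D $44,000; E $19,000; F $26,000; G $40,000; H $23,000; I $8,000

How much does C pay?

C pays $29,000

Ordering the bids: 57,000 (B), 44,000 (D), 40,000 (G), 35,000 (C), 29,000 (A), 26,000 (F), …
The 4 highest are B, D, G, C.
Highest unsuccessful bid: $29,000 → clearing price.
C wins → pays $29,000.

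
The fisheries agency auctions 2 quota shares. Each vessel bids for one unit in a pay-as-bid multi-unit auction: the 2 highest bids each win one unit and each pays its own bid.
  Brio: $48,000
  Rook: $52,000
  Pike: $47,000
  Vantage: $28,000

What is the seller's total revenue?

Total revenue: $100,000

Ordering the bids: 52,000 (Rook), 48,000 (Brio), 47,000 (Pike), 28,000 (Vantage)
Winners (2 units): Rook, Brio.
Total revenue = 52,000 + 48,000 = $100,000.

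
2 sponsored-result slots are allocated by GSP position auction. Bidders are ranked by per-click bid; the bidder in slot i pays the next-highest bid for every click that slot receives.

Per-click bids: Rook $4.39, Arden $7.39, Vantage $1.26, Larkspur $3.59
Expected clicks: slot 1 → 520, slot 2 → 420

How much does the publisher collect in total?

Total revenue: $3790.60

Ranked by bid: $7.39 (Arden) > $4.39 (Rook) > $3.59 (Larkspur) > …
Slot 1: Arden pays $4.39 × 520 = $2282.80
Slot 2: Rook pays $3.59 × 420 = $1507.80
Total = $3790.60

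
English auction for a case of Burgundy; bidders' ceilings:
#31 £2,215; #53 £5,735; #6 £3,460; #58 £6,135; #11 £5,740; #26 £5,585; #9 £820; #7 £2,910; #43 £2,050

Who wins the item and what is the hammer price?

#58 wins at £5,740

Limits in order: 6,135 (#58) > 5,740 (#11) > 5,735 (#53) > 5,585 (#26) > 3,460 (#6) > 2,910 (#7) > …
Once the price passes £5,740, only #58 is left; the hammer falls at #11's limit of £5,740.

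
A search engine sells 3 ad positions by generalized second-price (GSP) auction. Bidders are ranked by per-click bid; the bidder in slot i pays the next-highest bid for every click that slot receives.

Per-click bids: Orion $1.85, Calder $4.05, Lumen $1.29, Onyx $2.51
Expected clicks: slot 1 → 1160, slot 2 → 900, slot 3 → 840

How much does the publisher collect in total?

Total revenue: $5660.20

Per-click bids in order: $4.05 (Calder) > $2.51 (Onyx) > $1.85 (Orion) > $1.29 (Lumen)
Slot 1: Calder pays $2.51 × 1160 = $2911.60
Slot 2: Onyx pays $1.85 × 900 = $1665.00
Slot 3: Orion pays $1.29 × 840 = $1083.60
Total = $5660.20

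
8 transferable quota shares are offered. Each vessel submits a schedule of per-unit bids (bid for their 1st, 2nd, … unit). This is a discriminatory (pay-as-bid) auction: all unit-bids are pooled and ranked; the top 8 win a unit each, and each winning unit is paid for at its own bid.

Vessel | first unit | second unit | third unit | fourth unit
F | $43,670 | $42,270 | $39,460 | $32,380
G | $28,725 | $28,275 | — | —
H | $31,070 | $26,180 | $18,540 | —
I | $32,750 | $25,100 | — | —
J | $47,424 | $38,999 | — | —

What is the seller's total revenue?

Total revenue: $308,023

Pooled unit-bids ranked (top 8): 47,424 (J-1), 43,670 (F-1), 42,270 (F-2), 39,460 (F-3), 38,999 (J-2), 32,750 (I-1), 32,380 (F-4), 31,070 (H-1)
Next rejected bid: $28,725 (not a price — pay-as-bid).
Each winning unit pays its own bid.
Revenue = 47,424 + 43,670 + 42,270 + 39,460 + 38,999 + 32,750 + 32,380 + 31,070 = $308,023.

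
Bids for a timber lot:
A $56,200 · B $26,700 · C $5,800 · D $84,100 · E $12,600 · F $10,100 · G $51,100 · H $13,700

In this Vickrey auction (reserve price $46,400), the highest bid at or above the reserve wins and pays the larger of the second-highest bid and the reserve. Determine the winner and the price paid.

D pays $56,200

Bids ranked: 84,100 (D) > 56,200 (A) > 51,100 (G) > 26,700 (B) > 13,700 (H) > 12,600 (E) > …
Highest eligible bid: D at $84,100.
Second-highest bid $56,200 exceeds the reserve $46,400 → payment $56,200.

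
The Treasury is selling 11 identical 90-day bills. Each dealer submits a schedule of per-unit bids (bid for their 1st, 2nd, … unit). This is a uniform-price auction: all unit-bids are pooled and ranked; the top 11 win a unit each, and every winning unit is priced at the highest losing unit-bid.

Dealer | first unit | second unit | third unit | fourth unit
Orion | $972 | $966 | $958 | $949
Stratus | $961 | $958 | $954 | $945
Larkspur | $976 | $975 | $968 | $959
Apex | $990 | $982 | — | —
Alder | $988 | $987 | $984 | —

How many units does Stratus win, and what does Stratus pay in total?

Merging the schedules and taking the best 11: 990 (Apex-1), 988 (Alder-1), 987 (Alder-2), 984 (Alder-3), 982 (Apex-2), 976 (Larkspur-1), 975 (Larkspur-2), 972 (Orion-1), 968 (Larkspur-3), 966 (Orion-2), 961 (Stratus-1)
First bid not allocated: $959.
Stratus wins 1 unit(s) at $959 each.

Stratus: 1 unit, pays $959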